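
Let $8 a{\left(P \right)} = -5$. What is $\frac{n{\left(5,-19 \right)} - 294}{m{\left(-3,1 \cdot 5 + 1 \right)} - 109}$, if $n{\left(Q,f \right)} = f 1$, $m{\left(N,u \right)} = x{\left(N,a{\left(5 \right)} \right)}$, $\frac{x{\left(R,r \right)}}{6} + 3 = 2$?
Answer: $\frac{313}{115} \approx 2.7217$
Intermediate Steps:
$a{\left(P \right)} = - \frac{5}{8}$ ($a{\left(P \right)} = \frac{1}{8} \left(-5\right) = - \frac{5}{8}$)
$x{\left(R,r \right)} = -6$ ($x{\left(R,r \right)} = -18 + 6 \cdot 2 = -18 + 12 = -6$)
$m{\left(N,u \right)} = -6$
$n{\left(Q,f \right)} = f$
$\frac{n{\left(5,-19 \right)} - 294}{m{\left(-3,1 \cdot 5 + 1 \right)} - 109} = \frac{-19 - 294}{-6 - 109} = - \frac{313}{-115} = \left(-313\right) \left(- \frac{1}{115}\right) = \frac{313}{115}$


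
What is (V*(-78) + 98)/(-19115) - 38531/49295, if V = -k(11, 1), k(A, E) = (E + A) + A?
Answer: -165957241/188454785 ≈ -0.88062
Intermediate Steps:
k(A, E) = E + 2*A (k(A, E) = (A + E) + A = E + 2*A)
V = -23 (V = -(1 + 2*11) = -(1 + 22) = -1*23 = -23)
(V*(-78) + 98)/(-19115) - 38531/49295 = (-23*(-78) + 98)/(-19115) - 38531/49295 = (1794 + 98)*(-1/19115) - 38531*1/49295 = 1892*(-1/19115) - 38531/49295 = -1892/19115 - 38531/49295 = -165957241/188454785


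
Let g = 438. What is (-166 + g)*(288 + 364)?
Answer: 177344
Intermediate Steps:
(-166 + g)*(288 + 364) = (-166 + 438)*(288 + 364) = 272*652 = 177344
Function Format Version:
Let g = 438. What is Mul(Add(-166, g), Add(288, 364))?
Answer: 177344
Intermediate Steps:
Mul(Add(-166, g), Add(288, 364)) = Mul(Add(-166, 438), Add(288, 364)) = Mul(272, 652) = 177344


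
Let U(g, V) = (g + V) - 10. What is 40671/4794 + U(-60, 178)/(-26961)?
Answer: 121779231/14361226 ≈ 8.4797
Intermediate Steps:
U(g, V) = -10 + V + g (U(g, V) = (V + g) - 10 = -10 + V + g)
40671/4794 + U(-60, 178)/(-26961) = 40671/4794 + (-10 + 178 - 60)/(-26961) = 40671*(1/4794) + 108*(-1/26961) = 13557/1598 - 36/8987 = 121779231/14361226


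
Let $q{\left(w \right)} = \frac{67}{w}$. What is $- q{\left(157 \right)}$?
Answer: $- \frac{67}{157} \approx -0.42675$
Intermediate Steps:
$- q{\left(157 \right)} = - \frac{67}{157}$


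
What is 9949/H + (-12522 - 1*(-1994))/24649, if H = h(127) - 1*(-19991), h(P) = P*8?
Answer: 24071205/517801543 ≈ 0.046487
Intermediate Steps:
h(P) = 8*P
H = 21007 (H = 8*127 - 1*(-19991) = 1016 + 19991 = 21007)
9949/H + (-12522 - 1*(-1994))/24649 = 9949/21007 + (-12522 - 1*(-1994))/24649 = 9949*(1/21007) + (-12522 + 1994)*(1/24649) = 9949/21007 - 10528*1/24649 = 9949/21007 - 10528/24649 = 24071205/517801543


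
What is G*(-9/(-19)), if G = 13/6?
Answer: 39/38 ≈ 1.0263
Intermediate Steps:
G = 13/6 (G = 13*(⅙) = 13/6 ≈ 2.1667)
G*(-9/(-19)) = 13*(-9/(-19))/6 = 13*(-9*(-1/19))/6 = (13/6)*(9/19) = 39/38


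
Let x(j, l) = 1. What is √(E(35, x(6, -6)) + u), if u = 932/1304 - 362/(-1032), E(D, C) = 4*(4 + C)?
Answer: √37255154979/42054 ≈ 4.5897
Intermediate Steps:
E(D, C) = 16 + 4*C
u = 89617/84108 (u = 932*(1/1304) - 362*(-1/1032) = 233/326 + 181/516 = 89617/84108 ≈ 1.0655)
√(E(35, x(6, -6)) + u) = √((16 + 4*1) + 89617/84108) = √((16 + 4) + 89617/84108) = √(20 + 89617/84108) = √(1771777/84108) = √37255154979/42054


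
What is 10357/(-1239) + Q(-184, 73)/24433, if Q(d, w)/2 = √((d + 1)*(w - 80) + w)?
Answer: -10357/1239 + 2*√1354/24433 ≈ -8.3562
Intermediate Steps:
Q(d, w) = 2*√(w + (1 + d)*(-80 + w)) (Q(d, w) = 2*√((d + 1)*(w - 80) + w) = 2*√((1 + d)*(-80 + w) + w) = 2*√(w + (1 + d)*(-80 + w)))
10357/(-1239) + Q(-184, 73)/24433 = 10357/(-1239) + (2*√(-80 - 80*(-184) + 2*73 - 184*73))/24433 = 10357*(-1/1239) + (2*√(-80 + 14720 + 146 - 13432))*(1/24433) = -10357/1239 + (2*√1354)*(1/24433) = -10357/1239 + 2*√1354/24433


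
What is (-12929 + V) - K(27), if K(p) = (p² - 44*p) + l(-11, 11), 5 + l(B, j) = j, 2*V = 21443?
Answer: -3509/2 ≈ -1754.5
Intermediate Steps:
V = 21443/2 (V = (½)*21443 = 21443/2 ≈ 10722.)
l(B, j) = -5 + j
K(p) = 6 + p² - 44*p (K(p) = (p² - 44*p) + (-5 + 11) = (p² - 44*p) + 6 = 6 + p² - 44*p)
(-12929 + V) - K(27) = (-12929 + 21443/2) - (6 + 27² - 44*27) = -4415/2 - (6 + 729 - 1188) = -4415/2 - 1*(-453) = -4415/2 + 453 = -3509/2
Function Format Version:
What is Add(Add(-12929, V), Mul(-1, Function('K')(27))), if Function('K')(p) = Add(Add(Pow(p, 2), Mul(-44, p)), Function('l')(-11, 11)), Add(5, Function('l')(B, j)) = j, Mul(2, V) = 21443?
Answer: Rational(-3509, 2) ≈ -1754.5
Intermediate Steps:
V = Rational(21443, 2) (V = Mul(Rational(1, 2), 21443) = Rational(21443, 2) ≈ 10722.)
Function('l')(B, j) = Add(-5, j)
Function('K')(p) = Add(6, Pow(p, 2), Mul(-44, p)) (Function('K')(p) = Add(Add(Pow(p, 2), Mul(-44, p)), Add(-5, 11)) = Add(Add(Pow(p, 2), Mul(-44, p)), 6) = Add(6, Pow(p, 2), Mul(-44, p)))
Add(Add(-12929, V), Mul(-1, Function('K')(27))) = Add(Add(-12929, Rational(21443, 2)), Mul(-1, Add(6, Pow(27, 2), Mul(-44, 27)))) = Add(Rational(-4415, 2), Mul(-1, Add(6, 729, -1188))) = Add(Rational(-4415, 2), Mul(-1, -453)) = Add(Rational(-4415, 2), 453) = Rational(-3509, 2)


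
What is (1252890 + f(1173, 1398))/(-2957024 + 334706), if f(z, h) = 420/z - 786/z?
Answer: -244939934/512663169 ≈ -0.47778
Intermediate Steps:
f(z, h) = -366/z
(1252890 + f(1173, 1398))/(-2957024 + 334706) = (1252890 - 366/1173)/(-2957024 + 334706) = (1252890 - 366*1/1173)/(-2622318) = (1252890 - 122/391)*(-1/2622318) = (489879868/391)*(-1/2622318) = -244939934/512663169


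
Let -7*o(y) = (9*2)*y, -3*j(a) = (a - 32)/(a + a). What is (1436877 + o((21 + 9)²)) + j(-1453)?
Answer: 29181871269/20342 ≈ 1.4346e+6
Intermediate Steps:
j(a) = -(-32 + a)/(6*a) (j(a) = -(a - 32)/(3*(a + a)) = -(-32 + a)/(3*(2*a)) = -(-32 + a)*1/(2*a)/3 = -(-32 + a)/(6*a))
o(y) = -18*y/7 (o(y) = -9*2*y/7 = -18*y/7)
(1436877 + o((21 + 9)²)) + j(-1453) = (1436877 - 18*(21 + 9)²/7) + (⅙)*(32 - 1*(-1453))/(-1453) = (1436877 - 18/7*30²) + (⅙)*(-1/1453)*(32 + 1453) = (1436877 - 18/7*900) + (⅙)*(-1/1453)*1485 = (1436877 - 16200/7) - 495/2906 = 10041939/7 - 495/2906 = 29181871269/20342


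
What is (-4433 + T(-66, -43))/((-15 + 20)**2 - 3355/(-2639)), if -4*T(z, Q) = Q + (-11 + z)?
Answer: -11619517/69330 ≈ -167.60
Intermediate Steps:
T(z, Q) = 11/4 - Q/4 - z/4 (T(z, Q) = -(Q + (-11 + z))/4 = -(-11 + Q + z)/4 = 11/4 - Q/4 - z/4)
(-4433 + T(-66, -43))/((-15 + 20)**2 - 3355/(-2639)) = (-4433 + (11/4 - 1/4*(-43) - 1/4*(-66)))/((-15 + 20)**2 - 3355/(-2639)) = (-4433 + (11/4 + 43/4 + 33/2))/(5**2 - 3355*(-1/2639)) = (-4433 + 30)/(25 + 3355/2639) = -4403/69330/2639 = -4403*2639/69330 = -11619517/69330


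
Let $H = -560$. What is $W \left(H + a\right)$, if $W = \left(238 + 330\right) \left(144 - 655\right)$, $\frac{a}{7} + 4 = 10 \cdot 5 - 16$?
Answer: $101586800$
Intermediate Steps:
$a = 210$ ($a = -28 + 7 \left(10 \cdot 5 - 16\right) = -28 + 7 \left(50 - 16\right) = -28 + 7 \cdot 34 = -28 + 238 = 210$)
$W = -290248$ ($W = 568 \left(-511\right) = -290248$)
$W \left(H + a\right) = - 290248 \left(-560 + 210\right) = \left(-290248\right) \left(-350\right) = 101586800$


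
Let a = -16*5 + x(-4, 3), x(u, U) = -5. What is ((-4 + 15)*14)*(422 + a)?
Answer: 51898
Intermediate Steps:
a = -85 (a = -16*5 - 5 = -80 - 5 = -85)
((-4 + 15)*14)*(422 + a) = ((-4 + 15)*14)*(422 - 85) = (11*14)*337 = 154*337 = 51898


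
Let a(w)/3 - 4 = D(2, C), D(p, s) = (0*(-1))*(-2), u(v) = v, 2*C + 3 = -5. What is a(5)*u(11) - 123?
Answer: 9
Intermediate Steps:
C = -4 (C = -3/2 + (1/2)*(-5) = -3/2 - 5/2 = -4)
D(p, s) = 0 (D(p, s) = 0*(-2) = 0)
a(w) = 12 (a(w) = 12 + 3*0 = 12 + 0 = 12)
a(5)*u(11) - 123 = 12*11 - 123 = 132 - 123 = 9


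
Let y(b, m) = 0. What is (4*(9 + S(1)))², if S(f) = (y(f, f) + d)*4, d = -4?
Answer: 784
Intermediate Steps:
S(f) = -16 (S(f) = (0 - 4)*4 = -4*4 = -16)
(4*(9 + S(1)))² = (4*(9 - 16))² = (4*(-7))² = (-28)² = 784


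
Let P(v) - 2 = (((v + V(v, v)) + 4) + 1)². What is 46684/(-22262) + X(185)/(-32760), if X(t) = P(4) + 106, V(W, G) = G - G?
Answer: -12171233/5788120 ≈ -2.1028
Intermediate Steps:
V(W, G) = 0
P(v) = 2 + (5 + v)² (P(v) = 2 + (((v + 0) + 4) + 1)² = 2 + ((v + 4) + 1)² = 2 + ((4 + v) + 1)² = 2 + (5 + v)²)
X(t) = 189 (X(t) = (2 + (5 + 4)²) + 106 = (2 + 9²) + 106 = (2 + 81) + 106 = 83 + 106 = 189)
46684/(-22262) + X(185)/(-32760) = 46684/(-22262) + 189/(-32760) = 46684*(-1/22262) + 189*(-1/32760) = -23342/11131 - 3/520 = -12171233/5788120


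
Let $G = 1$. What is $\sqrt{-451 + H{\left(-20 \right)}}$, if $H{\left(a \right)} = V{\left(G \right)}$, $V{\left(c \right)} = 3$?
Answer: $8 i \sqrt{7} \approx 21.166 i$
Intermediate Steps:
$H{\left(a \right)} = 3$
$\sqrt{-451 + H{\left(-20 \right)}} = \sqrt{-451 + 3} = \sqrt{-448} = 8 i \sqrt{7}$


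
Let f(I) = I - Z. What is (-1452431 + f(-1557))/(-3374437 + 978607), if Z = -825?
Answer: 1453163/2395830 ≈ 0.60654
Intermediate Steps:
f(I) = 825 + I (f(I) = I - 1*(-825) = I + 825 = 825 + I)
(-1452431 + f(-1557))/(-3374437 + 978607) = (-1452431 + (825 - 1557))/(-3374437 + 978607) = (-1452431 - 732)/(-2395830) = -1453163*(-1/2395830) = 1453163/2395830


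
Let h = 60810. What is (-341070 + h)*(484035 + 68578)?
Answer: -154875319380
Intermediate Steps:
(-341070 + h)*(484035 + 68578) = (-341070 + 60810)*(484035 + 68578) = -280260*552613 = -154875319380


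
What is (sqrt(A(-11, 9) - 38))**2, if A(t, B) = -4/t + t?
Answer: -535/11 ≈ -48.636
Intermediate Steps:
A(t, B) = t - 4/t
(sqrt(A(-11, 9) - 38))**2 = (sqrt((-11 - 4/(-11)) - 38))**2 = (sqrt((-11 - 4*(-1/11)) - 38))**2 = (sqrt((-11 + 4/11) - 38))**2 = (sqrt(-117/11 - 38))**2 = (sqrt(-535/11))**2 = (I*sqrt(5885)/11)**2 = -535/11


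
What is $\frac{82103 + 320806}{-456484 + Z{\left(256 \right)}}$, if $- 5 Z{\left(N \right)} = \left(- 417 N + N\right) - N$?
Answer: $- \frac{2014545}{2175668} \approx -0.92594$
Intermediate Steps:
$Z{\left(N \right)} = \frac{417 N}{5}$ ($Z{\left(N \right)} = - \frac{\left(- 417 N + N\right) - N}{5} = - \frac{- 416 N - N}{5} = - \frac{\left(-417\right) N}{5} = \frac{417 N}{5}$)
$\frac{82103 + 320806}{-456484 + Z{\left(256 \right)}} = \frac{82103 + 320806}{-456484 + \frac{417}{5} \cdot 256} = \frac{402909}{-456484 + \frac{106752}{5}} = \frac{402909}{- \frac{2175668}{5}} = 402909 \left(- \frac{5}{2175668}\right) = - \frac{2014545}{2175668}$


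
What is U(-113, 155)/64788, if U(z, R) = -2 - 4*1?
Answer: -1/10798 ≈ -9.2610e-5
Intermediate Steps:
U(z, R) = -6 (U(z, R) = -2 - 4 = -6)
U(-113, 155)/64788 = -6/64788 = -6*1/64788 = -1/10798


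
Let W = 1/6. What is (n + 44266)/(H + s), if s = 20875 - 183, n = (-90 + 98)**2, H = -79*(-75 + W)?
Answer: 265980/159623 ≈ 1.6663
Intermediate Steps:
W = 1/6 ≈ 0.16667
H = 35471/6 (H = -79*(-75 + 1/6) = -79*(-449/6) = 35471/6 ≈ 5911.8)
n = 64 (n = 8**2 = 64)
s = 20692
(n + 44266)/(H + s) = (64 + 44266)/(35471/6 + 20692) = 44330/(159623/6) = 44330*(6/159623) = 265980/159623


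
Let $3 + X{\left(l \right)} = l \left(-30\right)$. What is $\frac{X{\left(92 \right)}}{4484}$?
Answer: $- \frac{2763}{4484} \approx -0.61619$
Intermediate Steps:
$X{\left(l \right)} = -3 - 30 l$ ($X{\left(l \right)} = -3 + l \left(-30\right) = -3 - 30 l$)
$\frac{X{\left(92 \right)}}{4484} = \frac{-3 - 2760}{4484} = \left(-3 - 2760\right) \frac{1}{4484} = \left(-2763\right) \frac{1}{4484} = - \frac{2763}{4484}$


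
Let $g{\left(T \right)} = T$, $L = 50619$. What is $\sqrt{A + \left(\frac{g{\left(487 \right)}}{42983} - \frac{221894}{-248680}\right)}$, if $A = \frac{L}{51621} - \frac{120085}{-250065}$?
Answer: $\frac{\sqrt{1389356679675708854759495550885656795}}{766556907386309670} \approx 1.5377$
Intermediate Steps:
$A = \frac{1257129868}{860573691}$ ($A = \frac{50619}{51621} - \frac{120085}{-250065} = 50619 \cdot \frac{1}{51621} - - \frac{24017}{50013} = \frac{16873}{17207} + \frac{24017}{50013} = \frac{1257129868}{860573691} \approx 1.4608$)
$\sqrt{A + \left(\frac{g{\left(487 \right)}}{42983} - \frac{221894}{-248680}\right)} = \sqrt{\frac{1257129868}{860573691} + \left(\frac{487}{42983} - \frac{221894}{-248680}\right)} = \sqrt{\frac{1257129868}{860573691} + \left(487 \cdot \frac{1}{42983} - - \frac{110947}{124340}\right)} = \sqrt{\frac{1257129868}{860573691} + \left(\frac{487}{42983} + \frac{110947}{124340}\right)} = \sqrt{\frac{1257129868}{860573691} + \frac{4829388481}{5344506220}} = \sqrt{\frac{10874783069240832331}{4599341444317858020}} = \frac{\sqrt{1389356679675708854759495550885656795}}{766556907386309670}$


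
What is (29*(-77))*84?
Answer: -187572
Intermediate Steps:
(29*(-77))*84 = -2233*84 = -187572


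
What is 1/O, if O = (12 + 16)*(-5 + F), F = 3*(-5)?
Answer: -1/560 ≈ -0.0017857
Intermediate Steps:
F = -15
O = -560 (O = (12 + 16)*(-5 - 15) = 28*(-20) = -560)
1/O = 1/(-560) = -1/560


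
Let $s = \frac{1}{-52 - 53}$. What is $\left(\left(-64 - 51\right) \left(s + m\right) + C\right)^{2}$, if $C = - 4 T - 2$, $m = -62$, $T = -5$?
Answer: $\frac{22539317161}{441} \approx 5.111 \cdot 10^{7}$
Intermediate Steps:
$s = - \frac{1}{105}$ ($s = \frac{1}{-105} = - \frac{1}{105} \approx -0.0095238$)
$C = 18$ ($C = \left(-4\right) \left(-5\right) - 2 = 20 - 2 = 18$)
$\left(\left(-64 - 51\right) \left(s + m\right) + C\right)^{2} = \left(\left(-64 - 51\right) \left(- \frac{1}{105} - 62\right) + 18\right)^{2} = \left(\left(-115\right) \left(- \frac{6511}{105}\right) + 18\right)^{2} = \left(\frac{149753}{21} + 18\right)^{2} = \left(\frac{150131}{21}\right)^{2} = \frac{22539317161}{441}$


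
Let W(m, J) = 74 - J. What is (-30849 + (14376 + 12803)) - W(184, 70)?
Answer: -3674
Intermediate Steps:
(-30849 + (14376 + 12803)) - W(184, 70) = (-30849 + (14376 + 12803)) - (74 - 1*70) = (-30849 + 27179) - (74 - 70) = -3670 - 1*4 = -3670 - 4 = -3674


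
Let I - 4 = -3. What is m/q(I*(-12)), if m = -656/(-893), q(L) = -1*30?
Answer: -328/13395 ≈ -0.024487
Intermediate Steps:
I = 1 (I = 4 - 3 = 1)
q(L) = -30
m = 656/893 (m = -656*(-1/893) = 656/893 ≈ 0.73460)
m/q(I*(-12)) = (656/893)/(-30) = (656/893)*(-1/30) = -328/13395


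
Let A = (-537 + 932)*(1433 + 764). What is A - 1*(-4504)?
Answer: 872319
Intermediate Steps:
A = 867815 (A = 395*2197 = 867815)
A - 1*(-4504) = 867815 - 1*(-4504) = 867815 + 4504 = 872319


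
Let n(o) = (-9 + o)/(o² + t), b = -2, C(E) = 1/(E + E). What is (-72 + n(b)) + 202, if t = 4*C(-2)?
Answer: 379/3 ≈ 126.33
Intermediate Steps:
C(E) = 1/(2*E)
t = -1 (t = 4*((½)/(-2)) = 4*((½)*(-½)) = 4*(-¼) = -1)
n(o) = (-9 + o)/(-1 + o²) (n(o) = (-9 + o)/(o² - 1) = (-9 + o)/(-1 + o²))
(-72 + n(b)) + 202 = (-72 + (-9 - 2)/(-1 + (-2)²)) + 202 = (-72 - 11/(-1 + 4)) + 202 = (-72 - 11/3) + 202 = -227/3 + 202 = 379/3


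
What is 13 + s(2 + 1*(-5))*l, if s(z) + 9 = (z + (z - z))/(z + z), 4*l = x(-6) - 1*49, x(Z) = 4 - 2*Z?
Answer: 665/8 ≈ 83.125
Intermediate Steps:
l = -33/4 (l = ((4 - 2*(-6)) - 1*49)/4 = ((4 + 12) - 49)/4 = (16 - 49)/4 = (¼)*(-33) = -33/4 ≈ -8.2500)
s(z) = -17/2 (s(z) = -9 + (z + (z - z))/(z + z) = -9 + (z + 0)/((2*z)) = -9 + z*(1/(2*z)) = -9 + ½ = -17/2)
13 + s(2 + 1*(-5))*l = 13 - 17/2*(-33/4) = 13 + 561/8 = 665/8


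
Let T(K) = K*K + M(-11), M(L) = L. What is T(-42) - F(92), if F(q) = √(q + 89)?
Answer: 1753 - √181 ≈ 1739.5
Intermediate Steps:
F(q) = √(89 + q)
T(K) = -11 + K² (T(K) = K*K - 11 = K² - 11 = -11 + K²)
T(-42) - F(92) = (-11 + (-42)²) - √(89 + 92) = (-11 + 1764) - √181 = 1753 - √181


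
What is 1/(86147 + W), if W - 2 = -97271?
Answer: -1/11122 ≈ -8.9912e-5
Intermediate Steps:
W = -97269 (W = 2 - 97271 = -97269)
1/(86147 + W) = 1/(86147 - 97269) = 1/(-11122) = -1/11122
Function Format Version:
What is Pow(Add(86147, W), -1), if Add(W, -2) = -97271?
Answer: Rational(-1, 11122) ≈ -8.9912e-5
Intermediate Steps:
W = -97269 (W = Add(2, -97271) = -97269)
Pow(Add(86147, W), -1) = Pow(Add(86147, -97269), -1) = Pow(-11122, -1) = Rational(-1, 11122)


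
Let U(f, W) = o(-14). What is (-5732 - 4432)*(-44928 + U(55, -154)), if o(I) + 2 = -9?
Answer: 456759996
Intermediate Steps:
o(I) = -11 (o(I) = -2 - 9 = -11)
U(f, W) = -11
(-5732 - 4432)*(-44928 + U(55, -154)) = (-5732 - 4432)*(-44928 - 11) = -10164*(-44939) = 456759996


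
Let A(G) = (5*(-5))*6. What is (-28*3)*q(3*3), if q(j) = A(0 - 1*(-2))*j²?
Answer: 1020600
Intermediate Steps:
A(G) = -150 (A(G) = -25*6 = -150)
q(j) = -150*j²
(-28*3)*q(3*3) = (-28*3)*(-150*(3*3)²) = (-14*6)*(-150*9²) = -(-12600)*81 = -84*(-12150) = 1020600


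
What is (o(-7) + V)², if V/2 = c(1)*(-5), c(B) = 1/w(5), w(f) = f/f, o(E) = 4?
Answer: 36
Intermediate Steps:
w(f) = 1
c(B) = 1 (c(B) = 1/1 = 1)
V = -10 (V = 2*(1*(-5)) = 2*(-5) = -10)
(o(-7) + V)² = (4 - 10)² = (-6)² = 36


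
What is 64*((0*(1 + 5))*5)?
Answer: 0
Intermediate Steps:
64*((0*(1 + 5))*5) = 64*((0*6)*5) = 64*(0*5) = 64*0 = 0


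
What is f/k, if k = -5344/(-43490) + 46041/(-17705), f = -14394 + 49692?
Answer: -2717912290410/190770757 ≈ -14247.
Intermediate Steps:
f = 35298
k = -190770757/76999045 (k = -5344*(-1/43490) + 46041*(-1/17705) = 2672/21745 - 46041/17705 = -190770757/76999045 ≈ -2.4776)
f/k = 35298/(-190770757/76999045) = 35298*(-76999045/190770757) = -2717912290410/190770757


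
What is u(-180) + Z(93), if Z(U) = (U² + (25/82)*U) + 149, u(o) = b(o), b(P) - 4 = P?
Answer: 709329/82 ≈ 8650.4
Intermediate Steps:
b(P) = 4 + P
u(o) = 4 + o
Z(U) = 149 + U² + 25*U/82 (Z(U) = (U² + (25*(1/82))*U) + 149 = (U² + 25*U/82) + 149 = 149 + U² + 25*U/82)
u(-180) + Z(93) = (4 - 180) + (149 + 93² + (25/82)*93) = -176 + (149 + 8649 + 2325/82) = -176 + 723761/82 = 709329/82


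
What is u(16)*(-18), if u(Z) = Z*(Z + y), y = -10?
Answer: -1728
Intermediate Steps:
u(Z) = Z*(-10 + Z) (u(Z) = Z*(Z - 10) = Z*(-10 + Z))
u(16)*(-18) = (16*(-10 + 16))*(-18) = (16*6)*(-18) = 96*(-18) = -1728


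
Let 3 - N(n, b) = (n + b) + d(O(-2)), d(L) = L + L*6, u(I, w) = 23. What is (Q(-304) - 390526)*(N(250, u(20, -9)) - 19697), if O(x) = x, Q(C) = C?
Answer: 7798230990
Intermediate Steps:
d(L) = 7*L (d(L) = L + 6*L = 7*L)
N(n, b) = 17 - b - n (N(n, b) = 3 - ((n + b) + 7*(-2)) = 3 - ((b + n) - 14) = 3 - (-14 + b + n) = 3 + (14 - b - n) = 17 - b - n)
(Q(-304) - 390526)*(N(250, u(20, -9)) - 19697) = (-304 - 390526)*((17 - 1*23 - 1*250) - 19697) = -390830*((17 - 23 - 250) - 19697) = -390830*(-256 - 19697) = -390830*(-19953) = 7798230990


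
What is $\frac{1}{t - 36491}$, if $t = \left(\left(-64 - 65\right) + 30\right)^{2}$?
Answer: $- \frac{1}{26690} \approx -3.7467 \cdot 10^{-5}$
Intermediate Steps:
$t = 9801$ ($t = \left(\left(-64 - 65\right) + 30\right)^{2} = \left(-129 + 30\right)^{2} = \left(-99\right)^{2} = 9801$)
$\frac{1}{t - 36491} = \frac{1}{9801 - 36491} = \frac{1}{-26690} = - \frac{1}{26690}$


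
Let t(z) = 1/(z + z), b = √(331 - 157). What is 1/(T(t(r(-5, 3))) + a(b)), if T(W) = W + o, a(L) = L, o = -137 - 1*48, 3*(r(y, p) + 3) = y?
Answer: -145124/26727073 - 784*√174/26727073 ≈ -0.0058168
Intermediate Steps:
r(y, p) = -3 + y/3
b = √174 ≈ 13.191
o = -185 (o = -137 - 48 = -185)
t(z) = 1/(2*z)
T(W) = -185 + W (T(W) = W - 185 = -185 + W)
1/(T(t(r(-5, 3))) + a(b)) = 1/((-185 + 1/(2*(-3 + (⅓)*(-5)))) + √174) = 1/((-185 + 1/(2*(-3 - 5/3))) + √174) = 1/((-185 + 1/(2*(-14/3))) + √174) = 1/((-185 + (½)*(-3/14)) + √174) = 1/((-185 - 3/28) + √174) = 1/(-5183/28 + √174)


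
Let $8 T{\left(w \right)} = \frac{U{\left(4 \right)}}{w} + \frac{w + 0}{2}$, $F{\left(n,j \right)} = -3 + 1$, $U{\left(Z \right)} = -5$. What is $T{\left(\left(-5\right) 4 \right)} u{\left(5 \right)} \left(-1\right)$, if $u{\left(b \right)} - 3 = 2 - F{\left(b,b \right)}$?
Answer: $\frac{273}{32} \approx 8.5313$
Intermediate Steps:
$F{\left(n,j \right)} = -2$
$u{\left(b \right)} = 7$ ($u{\left(b \right)} = 3 + \left(2 - -2\right) = 3 + \left(2 + 2\right) = 3 + 4 = 7$)
$T{\left(w \right)} = - \frac{5}{8 w} + \frac{w}{16}$ ($T{\left(w \right)} = \frac{- \frac{5}{w} + \frac{w + 0}{2}}{8} = \frac{- \frac{5}{w} + w \frac{1}{2}}{8} = \frac{- \frac{5}{w} + \frac{w}{2}}{8} = \frac{\frac{w}{2} - \frac{5}{w}}{8} = - \frac{5}{8 w} + \frac{w}{16}$)
$T{\left(\left(-5\right) 4 \right)} u{\left(5 \right)} \left(-1\right) = \frac{-10 + \left(\left(-5\right) 4\right)^{2}}{16 \left(\left(-5\right) 4\right)} 7 \left(-1\right) = \frac{-10 + \left(-20\right)^{2}}{16 \left(-20\right)} 7 \left(-1\right) = \frac{1}{16} \left(- \frac{1}{20}\right) \left(-10 + 400\right) 7 \left(-1\right) = \frac{1}{16} \left(- \frac{1}{20}\right) 390 \cdot 7 \left(-1\right) = \left(- \frac{39}{32}\right) 7 \left(-1\right) = \left(- \frac{273}{32}\right) \left(-1\right) = \frac{273}{32}$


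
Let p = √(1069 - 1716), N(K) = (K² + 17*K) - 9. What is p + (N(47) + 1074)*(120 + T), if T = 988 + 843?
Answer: 7946423 + I*√647 ≈ 7.9464e+6 + 25.436*I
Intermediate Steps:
N(K) = -9 + K² + 17*K
p = I*√647 (p = √(-647) = I*√647 ≈ 25.436*I)
T = 1831
p + (N(47) + 1074)*(120 + T) = I*√647 + ((-9 + 47² + 17*47) + 1074)*(120 + 1831) = I*√647 + ((-9 + 2209 + 799) + 1074)*1951 = I*√647 + (2999 + 1074)*1951 = I*√647 + 4073*1951 = I*√647 + 7946423 = 7946423 + I*√647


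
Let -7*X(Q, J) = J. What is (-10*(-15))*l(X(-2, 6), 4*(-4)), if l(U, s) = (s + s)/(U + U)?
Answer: 2800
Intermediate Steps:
X(Q, J) = -J/7
l(U, s) = s/U (l(U, s) = (2*s)/((2*U)) = (2*s)*(1/(2*U)) = s/U)
(-10*(-15))*l(X(-2, 6), 4*(-4)) = (-10*(-15))*((4*(-4))/((-1/7*6))) = 150*(-16/(-6/7)) = 150*(-16*(-7/6)) = 150*(56/3) = 2800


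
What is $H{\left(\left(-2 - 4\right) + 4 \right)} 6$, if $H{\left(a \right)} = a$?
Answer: $-12$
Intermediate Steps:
$H{\left(\left(-2 - 4\right) + 4 \right)} 6 = \left(\left(-2 - 4\right) + 4\right) 6 = \left(-6 + 4\right) 6 = \left(-2\right) 6 = -12$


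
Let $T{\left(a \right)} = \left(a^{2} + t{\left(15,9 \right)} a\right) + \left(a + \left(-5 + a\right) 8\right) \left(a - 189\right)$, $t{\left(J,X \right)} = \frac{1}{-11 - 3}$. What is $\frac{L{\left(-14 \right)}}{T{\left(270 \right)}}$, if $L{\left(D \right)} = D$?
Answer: $- \frac{98}{1865295} \approx -5.2539 \cdot 10^{-5}$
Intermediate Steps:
$t{\left(J,X \right)} = - \frac{1}{14}$ ($t{\left(J,X \right)} = \frac{1}{-14} = - \frac{1}{14}$)
$T{\left(a \right)} = a^{2} - \frac{a}{14} + \left(-189 + a\right) \left(-40 + 9 a\right)$ ($T{\left(a \right)} = \left(a^{2} - \frac{a}{14}\right) + \left(a + \left(-5 + a\right) 8\right) \left(a - 189\right) = \left(a^{2} - \frac{a}{14}\right) + \left(a + \left(-40 + 8 a\right)\right) \left(-189 + a\right) = \left(a^{2} - \frac{a}{14}\right) + \left(-40 + 9 a\right) \left(-189 + a\right) = \left(a^{2} - \frac{a}{14}\right) + \left(-189 + a\right) \left(-40 + 9 a\right) = a^{2} - \frac{a}{14} + \left(-189 + a\right) \left(-40 + 9 a\right)$)
$\frac{L{\left(-14 \right)}}{T{\left(270 \right)}} = - \frac{14}{7560 + 10 \cdot 270^{2} - \frac{3290625}{7}} = - \frac{14}{7560 + 10 \cdot 72900 - \frac{3290625}{7}} = - \frac{14}{7560 + 729000 - \frac{3290625}{7}} = - \frac{14}{\frac{1865295}{7}} = \left(-14\right) \frac{7}{1865295} = - \frac{98}{1865295}$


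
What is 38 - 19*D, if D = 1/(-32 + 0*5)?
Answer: 1235/32 ≈ 38.594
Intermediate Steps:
D = -1/32 (D = 1/(-32 + 0) = 1/(-32) = -1/32 ≈ -0.031250)
38 - 19*D = 38 - 19*(-1/32) = 38 + 19/32 = 1235/32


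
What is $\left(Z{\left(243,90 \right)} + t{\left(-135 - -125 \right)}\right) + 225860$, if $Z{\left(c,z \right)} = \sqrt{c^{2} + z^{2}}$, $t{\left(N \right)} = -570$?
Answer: $225290 + 9 \sqrt{829} \approx 2.2555 \cdot 10^{5}$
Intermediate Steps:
$\left(Z{\left(243,90 \right)} + t{\left(-135 - -125 \right)}\right) + 225860 = \left(\sqrt{243^{2} + 90^{2}} - 570\right) + 225860 = \left(\sqrt{59049 + 8100} - 570\right) + 225860 = \left(\sqrt{67149} - 570\right) + 225860 = \left(9 \sqrt{829} - 570\right) + 225860 = \left(-570 + 9 \sqrt{829}\right) + 225860 = 225290 + 9 \sqrt{829}$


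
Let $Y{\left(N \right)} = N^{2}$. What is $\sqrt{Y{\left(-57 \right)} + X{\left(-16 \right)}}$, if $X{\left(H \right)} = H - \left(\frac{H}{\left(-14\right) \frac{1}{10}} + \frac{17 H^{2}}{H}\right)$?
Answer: $\frac{\sqrt{171185}}{7} \approx 59.106$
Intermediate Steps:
$X{\left(H \right)} = - \frac{107 H}{7}$ ($X{\left(H \right)} = H - \left(\frac{H}{\left(-14\right) \frac{1}{10}} + 17 H\right) = H - \left(\frac{H}{- \frac{7}{5}} + 17 H\right) = H - \left(H \left(- \frac{5}{7}\right) + 17 H\right) = H - \left(- \frac{5 H}{7} + 17 H\right) = H - \frac{114 H}{7} = - \frac{107 H}{7}$)
$\sqrt{Y{\left(-57 \right)} + X{\left(-16 \right)}} = \sqrt{\left(-57\right)^{2} - - \frac{1712}{7}} = \sqrt{3249 + \frac{1712}{7}} = \sqrt{\frac{24455}{7}} = \frac{\sqrt{171185}}{7}$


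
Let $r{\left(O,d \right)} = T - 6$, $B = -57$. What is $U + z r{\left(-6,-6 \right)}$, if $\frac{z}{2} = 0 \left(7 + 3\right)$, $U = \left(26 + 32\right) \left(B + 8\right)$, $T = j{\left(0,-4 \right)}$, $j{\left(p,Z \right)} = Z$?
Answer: $-2842$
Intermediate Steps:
$T = -4$
$U = -2842$ ($U = \left(26 + 32\right) \left(-57 + 8\right) = 58 \left(-49\right) = -2842$)
$r{\left(O,d \right)} = -10$ ($r{\left(O,d \right)} = -4 - 6 = -10$)
$z = 0$ ($z = 2 \cdot 0 \left(7 + 3\right) = 2 \cdot 0 \cdot 10 = 2 \cdot 0 = 0$)
$U + z r{\left(-6,-6 \right)} = -2842 + 0 \left(-10\right) = -2842 + 0 = -2842$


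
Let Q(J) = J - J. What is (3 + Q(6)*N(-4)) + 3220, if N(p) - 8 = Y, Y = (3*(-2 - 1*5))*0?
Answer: 3223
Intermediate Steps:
Q(J) = 0
Y = 0 (Y = (3*(-2 - 5))*0 = (3*(-7))*0 = -21*0 = 0)
N(p) = 8 (N(p) = 8 + 0 = 8)
(3 + Q(6)*N(-4)) + 3220 = (3 + 0*8) + 3220 = (3 + 0) + 3220 = 3 + 3220 = 3223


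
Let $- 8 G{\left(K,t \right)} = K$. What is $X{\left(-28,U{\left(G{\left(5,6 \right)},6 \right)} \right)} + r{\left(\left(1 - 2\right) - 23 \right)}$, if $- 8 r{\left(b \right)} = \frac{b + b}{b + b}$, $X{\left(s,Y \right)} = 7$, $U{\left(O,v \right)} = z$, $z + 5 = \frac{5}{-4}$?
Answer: $\frac{55}{8} \approx 6.875$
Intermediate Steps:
$G{\left(K,t \right)} = - \frac{K}{8}$
$z = - \frac{25}{4}$ ($z = -5 + \frac{5}{-4} = -5 + 5 \left(- \frac{1}{4}\right) = -5 - \frac{5}{4} = - \frac{25}{4} \approx -6.25$)
$U{\left(O,v \right)} = - \frac{25}{4}$
$r{\left(b \right)} = - \frac{1}{8}$ ($r{\left(b \right)} = - \frac{\left(b + b\right) \frac{1}{b + b}}{8} = - \frac{2 b \frac{1}{2 b}}{8} = \left(- \frac{1}{8}\right) 1 = - \frac{1}{8}$)
$X{\left(-28,U{\left(G{\left(5,6 \right)},6 \right)} \right)} + r{\left(\left(1 - 2\right) - 23 \right)} = 7 - \frac{1}{8} = \frac{55}{8}$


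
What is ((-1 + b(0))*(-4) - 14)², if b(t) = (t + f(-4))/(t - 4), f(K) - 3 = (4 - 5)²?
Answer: 36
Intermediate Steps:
f(K) = 4 (f(K) = 3 + (4 - 5)² = 3 + (-1)² = 3 + 1 = 4)
b(t) = (4 + t)/(-4 + t) (b(t) = (t + 4)/(t - 4) = (4 + t)/(-4 + t))
((-1 + b(0))*(-4) - 14)² = ((-1 + (4 + 0)/(-4 + 0))*(-4) - 14)² = ((-1 + 4/(-4))*(-4) - 14)² = ((-1 - ¼*4)*(-4) - 14)² = ((-1 - 1)*(-4) - 14)² = (-2*(-4) - 14)² = (8 - 14)² = (-6)² = 36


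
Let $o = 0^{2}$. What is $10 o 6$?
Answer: $0$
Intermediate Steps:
$o = 0$
$10 o 6 = 10 \cdot 0 \cdot 6 = 0 \cdot 6 = 0$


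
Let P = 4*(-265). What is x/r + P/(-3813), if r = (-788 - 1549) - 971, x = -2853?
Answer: 14384969/12613404 ≈ 1.1405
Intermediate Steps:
P = -1060
r = -3308 (r = -2337 - 971 = -3308)
x/r + P/(-3813) = -2853/(-3308) - 1060/(-3813) = -2853*(-1/3308) - 1060*(-1/3813) = 2853/3308 + 1060/3813 = 14384969/12613404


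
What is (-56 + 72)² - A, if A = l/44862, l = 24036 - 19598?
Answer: 5740117/22431 ≈ 255.90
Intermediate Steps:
l = 4438
A = 2219/22431 (A = 4438/44862 = 4438*(1/44862) = 2219/22431 ≈ 0.098926)
(-56 + 72)² - A = (-56 + 72)² - 1*2219/22431 = 16² - 2219/22431 = 256 - 2219/22431 = 5740117/22431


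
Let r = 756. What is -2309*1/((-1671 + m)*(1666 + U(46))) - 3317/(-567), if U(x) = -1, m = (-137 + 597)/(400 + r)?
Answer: 6047189807/1033545420 ≈ 5.8509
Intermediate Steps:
m = 115/289 (m = (-137 + 597)/(400 + 756) = 460/1156 = 460*(1/1156) = 115/289 ≈ 0.39792)
-2309*1/((-1671 + m)*(1666 + U(46))) - 3317/(-567) = -2309*1/((-1671 + 115/289)*(1666 - 1)) - 3317/(-567) = -2309/((-482804/289*1665)) - 3317*(-1/567) = -2309/(-803868660/289) + 3317/567 = -2309*(-289/803868660) + 3317/567 = 667301/803868660 + 3317/567 = 6047189807/1033545420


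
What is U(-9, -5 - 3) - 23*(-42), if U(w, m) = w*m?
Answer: 1038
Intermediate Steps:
U(w, m) = m*w
U(-9, -5 - 3) - 23*(-42) = (-5 - 3)*(-9) - 23*(-42) = -8*(-9) + 966 = 72 + 966 = 1038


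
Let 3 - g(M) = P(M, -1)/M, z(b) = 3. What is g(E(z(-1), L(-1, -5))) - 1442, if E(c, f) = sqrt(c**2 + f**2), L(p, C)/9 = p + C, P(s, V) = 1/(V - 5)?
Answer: -1439 + sqrt(13)/1170 ≈ -1439.0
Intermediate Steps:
P(s, V) = 1/(-5 + V)
L(p, C) = 9*C + 9*p (L(p, C) = 9*(p + C) = 9*(C + p) = 9*C + 9*p)
g(M) = 3 + 1/(6*M) (g(M) = 3 - 1/((-5 - 1)*M) = 3 - 1/((-6)*M) = 3 - (-1)/(6*M) = 3 + 1/(6*M))
g(E(z(-1), L(-1, -5))) - 1442 = (3 + 1/(6*(sqrt(3**2 + (9*(-5) + 9*(-1))**2)))) - 1442 = (3 + 1/(6*(sqrt(9 + (-45 - 9)**2)))) - 1442 = (3 + 1/(6*(sqrt(9 + (-54)**2)))) - 1442 = (3 + 1/(6*(sqrt(9 + 2916)))) - 1442 = (3 + 1/(6*(sqrt(2925)))) - 1442 = (3 + 1/(6*((15*sqrt(13))))) - 1442 = (3 + (sqrt(13)/195)/6) - 1442 = (3 + sqrt(13)/1170) - 1442 = -1439 + sqrt(13)/1170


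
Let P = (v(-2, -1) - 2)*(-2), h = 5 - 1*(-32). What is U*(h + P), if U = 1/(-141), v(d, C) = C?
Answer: -43/141 ≈ -0.30496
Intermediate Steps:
h = 37 (h = 5 + 32 = 37)
U = -1/141 ≈ -0.0070922
P = 6 (P = (-1 - 2)*(-2) = -3*(-2) = 6)
U*(h + P) = -(37 + 6)/141 = -1/141*43 = -43/141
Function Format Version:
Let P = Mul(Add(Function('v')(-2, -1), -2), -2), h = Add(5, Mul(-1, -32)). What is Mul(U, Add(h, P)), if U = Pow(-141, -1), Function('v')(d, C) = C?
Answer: Rational(-43, 141) ≈ -0.30496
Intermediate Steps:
h = 37 (h = Add(5, 32) = 37)
U = Rational(-1, 141) ≈ -0.0070922
P = 6 (P = Mul(Add(-1, -2), -2) = Mul(-3, -2) = 6)
Mul(U, Add(h, P)) = Mul(Rational(-1, 141), Add(37, 6)) = Mul(Rational(-1, 141), 43) = Rational(-43, 141)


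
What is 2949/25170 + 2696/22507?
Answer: 44743821/188833730 ≈ 0.23695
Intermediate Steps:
2949/25170 + 2696/22507 = 2949*(1/25170) + 2696*(1/22507) = 983/8390 + 2696/22507 = 44743821/188833730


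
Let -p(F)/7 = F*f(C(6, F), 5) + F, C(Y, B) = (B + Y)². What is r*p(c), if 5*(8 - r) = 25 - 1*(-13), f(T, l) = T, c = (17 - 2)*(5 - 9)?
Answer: 490056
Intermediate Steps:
c = -60 (c = 15*(-4) = -60)
r = ⅖ (r = 8 - (25 - 1*(-13))/5 = 8 - (25 + 13)/5 = 8 - ⅕*38 = 8 - 38/5 = ⅖ ≈ 0.40000)
p(F) = -7*F - 7*F*(6 + F)² (p(F) = -7*(F*(F + 6)² + F) = -7*(F*(6 + F)² + F) = -7*(F + F*(6 + F)²) = -7*F - 7*F*(6 + F)²)
r*p(c) = 2*(-7*(-60)*(1 + (6 - 60)²))/5 = 2*(-7*(-60)*(1 + (-54)²))/5 = 2*(-7*(-60)*(1 + 2916))/5 = 2*(-7*(-60)*2917)/5 = (⅖)*1225140 = 490056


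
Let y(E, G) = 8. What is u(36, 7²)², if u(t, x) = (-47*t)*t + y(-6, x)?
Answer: 3709297216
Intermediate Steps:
u(t, x) = 8 - 47*t² (u(t, x) = (-47*t)*t + 8 = -47*t² + 8 = 8 - 47*t²)
u(36, 7²)² = (8 - 47*36²)² = (8 - 47*1296)² = (8 - 60912)² = (-60904)² = 3709297216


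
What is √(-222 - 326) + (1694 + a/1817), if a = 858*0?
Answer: 1694 + 2*I*√137 ≈ 1694.0 + 23.409*I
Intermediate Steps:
a = 0
√(-222 - 326) + (1694 + a/1817) = √(-222 - 326) + (1694 + 0/1817) = √(-548) + (1694 + 0*(1/1817)) = 2*I*√137 + (1694 + 0) = 2*I*√137 + 1694 = 1694 + 2*I*√137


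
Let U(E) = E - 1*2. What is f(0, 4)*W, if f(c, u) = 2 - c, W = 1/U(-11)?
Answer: -2/13 ≈ -0.15385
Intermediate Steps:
U(E) = -2 + E (U(E) = E - 2 = -2 + E)
W = -1/13 (W = 1/(-2 - 11) = 1/(-13) = -1/13 ≈ -0.076923)
f(0, 4)*W = (2 - 1*0)*(-1/13) = (2 + 0)*(-1/13) = 2*(-1/13) = -2/13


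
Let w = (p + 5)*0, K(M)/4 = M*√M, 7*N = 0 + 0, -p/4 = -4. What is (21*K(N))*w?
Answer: 0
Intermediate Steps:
p = 16 (p = -4*(-4) = 16)
N = 0 (N = (0 + 0)/7 = (⅐)*0 = 0)
K(M) = 4*M^(3/2) (K(M) = 4*(M*√M) = 4*M^(3/2))
w = 0 (w = (16 + 5)*0 = 21*0 = 0)
(21*K(N))*w = (21*(4*0^(3/2)))*0 = (21*(4*0))*0 = (21*0)*0 = 0*0 = 0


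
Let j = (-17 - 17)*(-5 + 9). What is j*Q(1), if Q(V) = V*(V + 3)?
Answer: -544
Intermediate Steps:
j = -136 (j = -34*4 = -136)
Q(V) = V*(3 + V)
j*Q(1) = -136*(3 + 1) = -136*4 = -544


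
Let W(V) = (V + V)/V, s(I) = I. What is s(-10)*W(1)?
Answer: -20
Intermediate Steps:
W(V) = 2 (W(V) = (2*V)/V = 2)
s(-10)*W(1) = -10*2 = -20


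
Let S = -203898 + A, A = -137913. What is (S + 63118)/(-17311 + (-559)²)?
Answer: -278693/295170 ≈ -0.94418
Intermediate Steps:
S = -341811 (S = -203898 - 137913 = -341811)
(S + 63118)/(-17311 + (-559)²) = (-341811 + 63118)/(-17311 + (-559)²) = -278693/(-17311 + 312481) = -278693/295170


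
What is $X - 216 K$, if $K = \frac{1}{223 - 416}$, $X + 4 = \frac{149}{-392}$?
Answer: $- \frac{246709}{75656} \approx -3.2609$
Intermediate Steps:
$X = - \frac{1717}{392}$ ($X = -4 + \frac{149}{-392} = -4 + 149 \left(- \frac{1}{392}\right) = -4 - \frac{149}{392} = - \frac{1717}{392} \approx -4.3801$)
$K = - \frac{1}{193}$ ($K = \frac{1}{-193} = - \frac{1}{193} \approx -0.0051813$)
$X - 216 K = - \frac{1717}{392} - - \frac{216}{193} = - \frac{1717}{392} + \frac{216}{193} = - \frac{246709}{75656}$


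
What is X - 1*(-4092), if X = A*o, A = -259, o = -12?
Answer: 7200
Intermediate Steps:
X = 3108 (X = -259*(-12) = 3108)
X - 1*(-4092) = 3108 - 1*(-4092) = 3108 + 4092 = 7200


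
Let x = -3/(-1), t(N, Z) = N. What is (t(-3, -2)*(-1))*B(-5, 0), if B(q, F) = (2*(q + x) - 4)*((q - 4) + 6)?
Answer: 72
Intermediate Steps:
x = 3 (x = -3*(-1) = 3)
B(q, F) = (2 + q)*(2 + 2*q) (B(q, F) = (2*(q + 3) - 4)*((q - 4) + 6) = (2*(3 + q) - 4)*((-4 + q) + 6) = ((6 + 2*q) - 4)*(2 + q) = (2 + 2*q)*(2 + q) = (2 + q)*(2 + 2*q))
(t(-3, -2)*(-1))*B(-5, 0) = (-3*(-1))*(4 + 2*(-5)² + 6*(-5)) = 3*(4 + 2*25 - 30) = 3*(4 + 50 - 30) = 3*24 = 72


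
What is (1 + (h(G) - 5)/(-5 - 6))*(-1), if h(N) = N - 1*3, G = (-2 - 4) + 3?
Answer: -2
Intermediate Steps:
G = -3 (G = -6 + 3 = -3)
h(N) = -3 + N (h(N) = N - 3 = -3 + N)
(1 + (h(G) - 5)/(-5 - 6))*(-1) = (1 + ((-3 - 3) - 5)/(-5 - 6))*(-1) = (1 + (-6 - 5)/(-11))*(-1) = (1 - 11*(-1/11))*(-1) = (1 + 1)*(-1) = 2*(-1) = -2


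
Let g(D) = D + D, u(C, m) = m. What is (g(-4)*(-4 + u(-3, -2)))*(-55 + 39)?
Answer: -768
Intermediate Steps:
g(D) = 2*D
(g(-4)*(-4 + u(-3, -2)))*(-55 + 39) = ((2*(-4))*(-4 - 2))*(-55 + 39) = -8*(-6)*(-16) = 48*(-16) = -768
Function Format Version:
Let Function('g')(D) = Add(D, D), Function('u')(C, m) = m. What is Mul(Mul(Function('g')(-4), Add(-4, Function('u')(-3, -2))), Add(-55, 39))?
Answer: -768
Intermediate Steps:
Function('g')(D) = Mul(2, D)
Mul(Mul(Function('g')(-4), Add(-4, Function('u')(-3, -2))), Add(-55, 39)) = Mul(Mul(Mul(2, -4), Add(-4, -2)), Add(-55, 39)) = Mul(Mul(-8, -6), -16) = Mul(48, -16) = -768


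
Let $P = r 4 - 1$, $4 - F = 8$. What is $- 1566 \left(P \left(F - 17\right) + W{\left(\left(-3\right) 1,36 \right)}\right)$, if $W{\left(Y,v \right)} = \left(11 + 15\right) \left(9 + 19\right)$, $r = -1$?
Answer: $-1304478$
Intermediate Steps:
$W{\left(Y,v \right)} = 728$ ($W{\left(Y,v \right)} = 26 \cdot 28 = 728$)
$F = -4$ ($F = 4 - 8 = -4$)
$P = -5$ ($P = \left(-1\right) 4 - 1 = -4 - 1 = -5$)
$- 1566 \left(P \left(F - 17\right) + W{\left(\left(-3\right) 1,36 \right)}\right) = - 1566 \left(- 5 \left(-4 - 17\right) + 728\right) = - 1566 \left(\left(-5\right) \left(-21\right) + 728\right) = - 1566 \left(105 + 728\right) = \left(-1566\right) 833 = -1304478$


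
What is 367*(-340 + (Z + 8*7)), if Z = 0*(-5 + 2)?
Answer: -104228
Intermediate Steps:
Z = 0 (Z = 0*(-3) = 0)
367*(-340 + (Z + 8*7)) = 367*(-340 + (0 + 8*7)) = 367*(-340 + (0 + 56)) = 367*(-340 + 56) = 367*(-284) = -104228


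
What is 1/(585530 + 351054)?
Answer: 1/936584 ≈ 1.0677e-6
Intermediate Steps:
1/(585530 + 351054) = 1/936584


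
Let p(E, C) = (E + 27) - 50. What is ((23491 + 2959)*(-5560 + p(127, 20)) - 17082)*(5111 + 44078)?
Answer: -7099363863298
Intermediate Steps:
p(E, C) = -23 + E (p(E, C) = (27 + E) - 50 = -23 + E)
((23491 + 2959)*(-5560 + p(127, 20)) - 17082)*(5111 + 44078) = ((23491 + 2959)*(-5560 + (-23 + 127)) - 17082)*(5111 + 44078) = (26450*(-5560 + 104) - 17082)*49189 = (26450*(-5456) - 17082)*49189 = (-144311200 - 17082)*49189 = -144328282*49189 = -7099363863298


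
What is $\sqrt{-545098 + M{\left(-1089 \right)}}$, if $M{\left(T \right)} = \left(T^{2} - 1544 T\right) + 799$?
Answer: $\sqrt{2323038} \approx 1524.2$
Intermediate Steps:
$M{\left(T \right)} = 799 + T^{2} - 1544 T$
$\sqrt{-545098 + M{\left(-1089 \right)}} = \sqrt{-545098 + \left(799 + \left(-1089\right)^{2} - -1681416\right)} = \sqrt{-545098 + \left(799 + 1185921 + 1681416\right)} = \sqrt{-545098 + 2868136} = \sqrt{2323038}$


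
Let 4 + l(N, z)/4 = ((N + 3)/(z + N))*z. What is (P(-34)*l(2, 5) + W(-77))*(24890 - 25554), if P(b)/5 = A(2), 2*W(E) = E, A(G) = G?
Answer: 258628/7 ≈ 36947.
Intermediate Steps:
W(E) = E/2
P(b) = 10 (P(b) = 5*2 = 10)
l(N, z) = -16 + 4*z*(3 + N)/(N + z) (l(N, z) = -16 + 4*(((N + 3)/(z + N))*z) = -16 + 4*(((3 + N)/(N + z))*z) = -16 + 4*(z*(3 + N)/(N + z)) = -16 + 4*z*(3 + N)/(N + z))
(P(-34)*l(2, 5) + W(-77))*(24890 - 25554) = (10*(4*(-1*5 - 4*2 + 2*5)/(2 + 5)) + (½)*(-77))*(24890 - 25554) = (10*(4*(-5 - 8 + 10)/7) - 77/2)*(-664) = (10*(4*(⅐)*(-3)) - 77/2)*(-664) = (10*(-12/7) - 77/2)*(-664) = (-120/7 - 77/2)*(-664) = -779/14*(-664) = 258628/7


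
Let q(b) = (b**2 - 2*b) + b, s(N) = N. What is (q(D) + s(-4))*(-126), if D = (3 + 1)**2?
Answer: -29736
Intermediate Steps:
D = 16 (D = 4**2 = 16)
q(b) = b**2 - b
(q(D) + s(-4))*(-126) = (16*(-1 + 16) - 4)*(-126) = (16*15 - 4)*(-126) = (240 - 4)*(-126) = 236*(-126) = -29736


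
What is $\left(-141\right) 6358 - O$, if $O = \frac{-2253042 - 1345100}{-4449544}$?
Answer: $- \frac{1994460952087}{2224772} \approx -8.9648 \cdot 10^{5}$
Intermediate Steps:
$O = \frac{1799071}{2224772}$ ($O = \left(-3598142\right) \left(- \frac{1}{4449544}\right) = \frac{1799071}{2224772} \approx 0.80865$)
$\left(-141\right) 6358 - O = \left(-141\right) 6358 - \frac{1799071}{2224772} = -896478 - \frac{1799071}{2224772} = - \frac{1994460952087}{2224772}$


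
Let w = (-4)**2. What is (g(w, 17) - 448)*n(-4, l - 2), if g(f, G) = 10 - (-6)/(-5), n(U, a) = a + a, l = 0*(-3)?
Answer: 8784/5 ≈ 1756.8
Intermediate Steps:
l = 0
w = 16
n(U, a) = 2*a
g(f, G) = 44/5 (g(f, G) = 10 - (-6)*(-1)/5 = 10 - 1*6/5 = 10 - 6/5 = 44/5)
(g(w, 17) - 448)*n(-4, l - 2) = (44/5 - 448)*(2*(0 - 2)) = -4392*(-2)/5 = -2196/5*(-4) = 8784/5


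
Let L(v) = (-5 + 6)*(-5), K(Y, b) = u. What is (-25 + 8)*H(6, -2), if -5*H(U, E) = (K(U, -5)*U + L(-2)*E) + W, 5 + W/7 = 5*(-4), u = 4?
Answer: -2397/5 ≈ -479.40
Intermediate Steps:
K(Y, b) = 4
L(v) = -5 (L(v) = 1*(-5) = -5)
W = -175 (W = -35 + 7*(5*(-4)) = -35 + 7*(-20) = -35 - 140 = -175)
H(U, E) = 35 + E - 4*U/5 (H(U, E) = -((4*U - 5*E) - 175)/5 = -((-5*E + 4*U) - 175)/5 = -(-175 - 5*E + 4*U)/5 = 35 + E - 4*U/5)
(-25 + 8)*H(6, -2) = (-25 + 8)*(35 - 2 - ⅘*6) = -17*(35 - 2 - 24/5) = -17*141/5 = -2397/5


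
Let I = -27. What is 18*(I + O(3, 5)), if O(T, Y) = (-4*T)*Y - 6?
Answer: -1674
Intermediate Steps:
O(T, Y) = -6 - 4*T*Y (O(T, Y) = -4*T*Y - 6 = -6 - 4*T*Y)
18*(I + O(3, 5)) = 18*(-27 + (-6 - 4*3*5)) = 18*(-27 + (-6 - 60)) = 18*(-27 - 66) = 18*(-93) = -1674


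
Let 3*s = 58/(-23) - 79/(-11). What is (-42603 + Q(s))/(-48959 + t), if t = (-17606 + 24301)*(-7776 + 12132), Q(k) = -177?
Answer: -42780/29114461 ≈ -0.0014694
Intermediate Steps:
s = 393/253 (s = (58/(-23) - 79/(-11))/3 = (58*(-1/23) - 79*(-1/11))/3 = (-58/23 + 79/11)/3 = (⅓)*(1179/253) = 393/253 ≈ 1.5534)
t = 29163420 (t = 6695*4356 = 29163420)
(-42603 + Q(s))/(-48959 + t) = (-42603 - 177)/(-48959 + 29163420) = -42780/29114461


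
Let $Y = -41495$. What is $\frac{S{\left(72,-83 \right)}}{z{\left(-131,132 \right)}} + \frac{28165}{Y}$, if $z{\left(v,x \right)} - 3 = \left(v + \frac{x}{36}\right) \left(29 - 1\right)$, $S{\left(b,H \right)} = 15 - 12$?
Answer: $- \frac{1401734}{2062591} \approx -0.6796$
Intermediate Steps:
$S{\left(b,H \right)} = 3$
$z{\left(v,x \right)} = 3 + 28 v + \frac{7 x}{9}$ ($z{\left(v,x \right)} = 3 + \left(v + \frac{x}{36}\right) \left(29 - 1\right) = 3 + \left(v + x \frac{1}{36}\right) 28 = 3 + \left(v + \frac{x}{36}\right) 28 = 3 + \left(28 v + \frac{7 x}{9}\right) = 3 + 28 v + \frac{7 x}{9}$)
$\frac{S{\left(72,-83 \right)}}{z{\left(-131,132 \right)}} + \frac{28165}{Y} = \frac{3}{3 + 28 \left(-131\right) + \frac{7}{9} \cdot 132} + \frac{28165}{-41495} = \frac{3}{3 - 3668 + \frac{308}{3}} + 28165 \left(- \frac{1}{41495}\right) = \frac{3}{- \frac{10687}{3}} - \frac{131}{193} = 3 \left(- \frac{3}{10687}\right) - \frac{131}{193} = - \frac{9}{10687} - \frac{131}{193} = - \frac{1401734}{2062591}$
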